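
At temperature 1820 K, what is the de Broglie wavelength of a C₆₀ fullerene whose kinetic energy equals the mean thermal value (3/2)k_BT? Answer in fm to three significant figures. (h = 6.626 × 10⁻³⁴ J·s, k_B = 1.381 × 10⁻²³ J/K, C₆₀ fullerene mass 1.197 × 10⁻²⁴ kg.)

KE = (3/2)k_BT = 1.5 × 1.381 × 10⁻²³ × 1820 = 3.770 × 10⁻²⁰ J.
p = √(2mKE) = √(2 × 1.197 × 10⁻²⁴ × 3.770 × 10⁻²⁰) = 3.004 × 10⁻²² kg·m/s.
λ = h/p = 2.21 × 10⁻¹² m = 2210 fm.

λ = 2210 fm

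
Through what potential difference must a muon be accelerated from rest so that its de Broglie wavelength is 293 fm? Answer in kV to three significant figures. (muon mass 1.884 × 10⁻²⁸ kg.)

V = 84.7 kV

p = h/λ = 6.626 × 10⁻³⁴ / 2.930 × 10⁻¹³ = 2.261 × 10⁻²¹ kg·m/s.
KE = p²/(2m) = 1.357 × 10⁻¹⁴ J.
V = KE/e = 1.357 × 10⁻¹⁴ / (1.602 × 10⁻¹⁹) = 84.7 kV.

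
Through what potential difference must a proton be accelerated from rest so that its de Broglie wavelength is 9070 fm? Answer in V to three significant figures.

V = 9.96 V

p = h/λ = 6.626 × 10⁻³⁴ / 9.070 × 10⁻¹² = 7.305 × 10⁻²³ kg·m/s.
KE = p²/(2m) = 1.595 × 10⁻¹⁸ J.
V = KE/e = 1.595 × 10⁻¹⁸ / (1.602 × 10⁻¹⁹) = 9.96 V.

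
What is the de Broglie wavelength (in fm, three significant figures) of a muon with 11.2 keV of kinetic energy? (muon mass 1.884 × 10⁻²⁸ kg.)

λ = 806 fm

KE = 11.2 keV = 1.794 × 10⁻¹⁵ J.
p = √(2mKE) = √(2 × 1.884 × 10⁻²⁸ × 1.794 × 10⁻¹⁵) = 8.222 × 10⁻²² kg·m/s.
λ = h/p = 6.626 × 10⁻³⁴ / 8.222 × 10⁻²² = 8.06 × 10⁻¹³ m = 806 fm.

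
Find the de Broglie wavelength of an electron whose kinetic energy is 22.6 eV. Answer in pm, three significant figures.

KE = 22.6 eV = 3.621 × 10⁻¹⁸ J.
p = √(2mKE) = √(2 × 9.109 × 10⁻³¹ × 3.621 × 10⁻¹⁸) = 2.568 × 10⁻²⁴ kg·m/s.
λ = h/p = 6.626 × 10⁻³⁴ / 2.568 × 10⁻²⁴ = 2.58 × 10⁻¹⁰ m = 258 pm.

λ = 258 pm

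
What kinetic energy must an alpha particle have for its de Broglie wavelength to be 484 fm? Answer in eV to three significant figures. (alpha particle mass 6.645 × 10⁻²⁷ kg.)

KE = 880 eV

p = h/λ = 6.626 × 10⁻³⁴ / 4.840 × 10⁻¹³ = 1.369 × 10⁻²¹ kg·m/s.
KE = p²/(2m) = (1.369 × 10⁻²¹)² / (2 × 6.645 × 10⁻²⁷) = 1.410 × 10⁻¹⁶ J = 880 eV.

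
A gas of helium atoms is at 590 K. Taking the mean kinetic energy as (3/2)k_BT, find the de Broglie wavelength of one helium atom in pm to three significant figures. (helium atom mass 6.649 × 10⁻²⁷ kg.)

KE = (3/2)k_BT = 1.5 × 1.381 × 10⁻²³ × 590 = 1.222 × 10⁻²⁰ J.
p = √(2mKE) = √(2 × 6.649 × 10⁻²⁷ × 1.222 × 10⁻²⁰) = 1.275 × 10⁻²³ kg·m/s.
λ = h/p = 5.20 × 10⁻¹¹ m = 52.0 pm.

λ = 52.0 pm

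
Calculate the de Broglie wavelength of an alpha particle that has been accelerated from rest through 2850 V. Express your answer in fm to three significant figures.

KE = 2eV = 2 × 1.602 × 10⁻¹⁹ × 2850 = 9.131 × 10⁻¹⁶ J.
p = √(2mKE) = √(2 × 6.645 × 10⁻²⁷ × 9.131 × 10⁻¹⁶) = 3.484 × 10⁻²¹ kg·m/s.
λ = h/p = 6.626 × 10⁻³⁴ / 3.484 × 10⁻²¹ = 1.90 × 10⁻¹³ m = 190 fm.

λ = 190 fm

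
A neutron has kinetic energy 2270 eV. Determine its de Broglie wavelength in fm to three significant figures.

λ = 600 fm

KE = 2270 eV = 3.637 × 10⁻¹⁶ J.
p = √(2mKE) = √(2 × 1.675 × 10⁻²⁷ × 3.637 × 10⁻¹⁶) = 1.104 × 10⁻²¹ kg·m/s.
λ = h/p = 6.626 × 10⁻³⁴ / 1.104 × 10⁻²¹ = 6.00 × 10⁻¹³ m = 600 fm.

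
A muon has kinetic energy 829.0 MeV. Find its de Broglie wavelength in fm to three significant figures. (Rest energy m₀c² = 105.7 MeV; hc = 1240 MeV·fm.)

Total energy E = KE + m₀c² = 829.0 + 105.7 = 934.7 MeV.
(pc)² = E² − (m₀c²)² = (934.7)² − (105.7)² = 8.625 × 10⁵ MeV², so pc = 928.7 MeV.
λ = hc/(pc) = 1240 MeV·fm / 928.7 MeV = 1.34 fm.

λ = 1.34 fm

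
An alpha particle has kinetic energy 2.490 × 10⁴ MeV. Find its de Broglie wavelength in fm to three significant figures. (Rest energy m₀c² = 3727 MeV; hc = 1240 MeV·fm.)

Total energy E = KE + m₀c² = 2.490 × 10⁴ + 3727 = 28627 MeV.
(pc)² = E² − (m₀c²)² = (28627)² − (3727)² = 8.056 × 10⁸ MeV², so pc = 2.838 × 10⁴ MeV.
λ = hc/(pc) = 1240 MeV·fm / 2.838 × 10⁴ MeV = 0.0437 fm.

λ = 0.0437 fm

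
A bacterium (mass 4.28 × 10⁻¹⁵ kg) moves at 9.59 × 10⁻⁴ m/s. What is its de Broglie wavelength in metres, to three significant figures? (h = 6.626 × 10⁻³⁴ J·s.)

λ = 1.61 × 10⁻¹⁶ m

p = mv = 4.28 × 10⁻¹⁵ × 9.59 × 10⁻⁴ = 4.105 × 10⁻¹⁸ kg·m/s.
λ = h/p = 6.626 × 10⁻³⁴ / 4.105 × 10⁻¹⁸ = 1.61 × 10⁻¹⁶ m.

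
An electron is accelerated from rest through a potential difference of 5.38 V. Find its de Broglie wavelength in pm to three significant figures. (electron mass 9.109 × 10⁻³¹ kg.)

KE = eV = 1.602 × 10⁻¹⁹ × 5.380 = 8.619 × 10⁻¹⁹ J.
p = √(2mKE) = √(2 × 9.109 × 10⁻³¹ × 8.619 × 10⁻¹⁹) = 1.253 × 10⁻²⁴ kg·m/s.
λ = h/p = 6.626 × 10⁻³⁴ / 1.253 × 10⁻²⁴ = 5.29 × 10⁻¹⁰ m = 529 pm.

λ = 529 pm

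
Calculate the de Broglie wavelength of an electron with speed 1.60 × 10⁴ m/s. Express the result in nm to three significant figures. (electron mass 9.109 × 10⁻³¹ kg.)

p = mv = 9.109 × 10⁻³¹ × 1.60 × 10⁴ = 1.457 × 10⁻²⁶ kg·m/s.
λ = h/p = 6.626 × 10⁻³⁴ / 1.457 × 10⁻²⁶ = 4.55 × 10⁻⁸ m = 45.5 nm.

λ = 45.5 nm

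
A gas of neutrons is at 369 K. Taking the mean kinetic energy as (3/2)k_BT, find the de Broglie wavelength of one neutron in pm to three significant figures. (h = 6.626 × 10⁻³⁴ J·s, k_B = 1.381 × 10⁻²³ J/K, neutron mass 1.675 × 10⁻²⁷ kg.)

λ = 131 pm

KE = (3/2)k_BT = 1.5 × 1.381 × 10⁻²³ × 369 = 7.644 × 10⁻²¹ J.
p = √(2mKE) = √(2 × 1.675 × 10⁻²⁷ × 7.644 × 10⁻²¹) = 5.060 × 10⁻²⁴ kg·m/s.
λ = h/p = 1.31 × 10⁻¹⁰ m = 131 pm.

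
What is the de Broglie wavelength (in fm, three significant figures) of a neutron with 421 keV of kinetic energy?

λ = 44.1 fm

KE = 421 keV = 6.744 × 10⁻¹⁴ J.
p = √(2mKE) = √(2 × 1.675 × 10⁻²⁷ × 6.744 × 10⁻¹⁴) = 1.503 × 10⁻²⁰ kg·m/s.
λ = h/p = 6.626 × 10⁻³⁴ / 1.503 × 10⁻²⁰ = 4.41 × 10⁻¹⁴ m = 44.1 fm.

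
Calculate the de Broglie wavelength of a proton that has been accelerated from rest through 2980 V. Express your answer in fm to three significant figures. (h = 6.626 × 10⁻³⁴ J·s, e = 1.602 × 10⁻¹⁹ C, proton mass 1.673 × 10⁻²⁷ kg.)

KE = eV = 1.602 × 10⁻¹⁹ × 2980 = 4.774 × 10⁻¹⁶ J.
p = √(2mKE) = √(2 × 1.673 × 10⁻²⁷ × 4.774 × 10⁻¹⁶) = 1.264 × 10⁻²¹ kg·m/s.
λ = h/p = 6.626 × 10⁻³⁴ / 1.264 × 10⁻²¹ = 5.24 × 10⁻¹³ m = 524 fm.

λ = 524 fm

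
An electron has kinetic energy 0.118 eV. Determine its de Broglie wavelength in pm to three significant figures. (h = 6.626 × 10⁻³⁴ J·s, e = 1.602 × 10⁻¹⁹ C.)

λ = 3570 pm

KE = 0.118 eV = 1.890 × 10⁻²⁰ J.
p = √(2mKE) = √(2 × 9.109 × 10⁻³¹ × 1.890 × 10⁻²⁰) = 1.856 × 10⁻²⁵ kg·m/s.
λ = h/p = 6.626 × 10⁻³⁴ / 1.856 × 10⁻²⁵ = 3.57 × 10⁻⁹ m = 3570 pm.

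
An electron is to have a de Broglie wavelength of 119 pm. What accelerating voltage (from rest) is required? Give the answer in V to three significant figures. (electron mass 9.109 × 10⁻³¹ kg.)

p = h/λ = 6.626 × 10⁻³⁴ / 1.190 × 10⁻¹⁰ = 5.568 × 10⁻²⁴ kg·m/s.
KE = p²/(2m) = 1.702 × 10⁻¹⁷ J.
V = KE/e = 1.702 × 10⁻¹⁷ / (1.602 × 10⁻¹⁹) = 106 V.

V = 106 V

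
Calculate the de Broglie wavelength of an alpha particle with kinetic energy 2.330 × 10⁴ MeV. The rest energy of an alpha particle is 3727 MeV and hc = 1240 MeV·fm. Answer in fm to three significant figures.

λ = 0.0463 fm

Total energy E = KE + m₀c² = 2.330 × 10⁴ + 3727 = 27027 MeV.
(pc)² = E² − (m₀c²)² = (27027)² − (3727)² = 7.166 × 10⁸ MeV², so pc = 2.677 × 10⁴ MeV.
λ = hc/(pc) = 1240 MeV·fm / 2.677 × 10⁴ MeV = 0.0463 fm.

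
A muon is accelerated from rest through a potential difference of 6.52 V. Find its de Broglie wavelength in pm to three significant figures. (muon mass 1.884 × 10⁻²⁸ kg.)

KE = eV = 1.602 × 10⁻¹⁹ × 6.520 = 1.045 × 10⁻¹⁸ J.
p = √(2mKE) = √(2 × 1.884 × 10⁻²⁸ × 1.045 × 10⁻¹⁸) = 1.984 × 10⁻²³ kg·m/s.
λ = h/p = 6.626 × 10⁻³⁴ / 1.984 × 10⁻²³ = 3.34 × 10⁻¹¹ m = 33.4 pm.

λ = 33.4 pm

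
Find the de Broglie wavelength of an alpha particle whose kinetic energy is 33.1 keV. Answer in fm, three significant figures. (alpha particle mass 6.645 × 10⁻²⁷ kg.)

λ = 78.9 fm

KE = 33.1 keV = 5.303 × 10⁻¹⁵ J.
p = √(2mKE) = √(2 × 6.645 × 10⁻²⁷ × 5.303 × 10⁻¹⁵) = 8.395 × 10⁻²¹ kg·m/s.
λ = h/p = 6.626 × 10⁻³⁴ / 8.395 × 10⁻²¹ = 7.89 × 10⁻¹⁴ m = 78.9 fm.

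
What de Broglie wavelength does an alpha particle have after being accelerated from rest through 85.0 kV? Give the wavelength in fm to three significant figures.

KE = 2eV = 2 × 1.602 × 10⁻¹⁹ × 8.500 × 10⁴ = 2.723 × 10⁻¹⁴ J.
p = √(2mKE) = √(2 × 6.645 × 10⁻²⁷ × 2.723 × 10⁻¹⁴) = 1.902 × 10⁻²⁰ kg·m/s.
λ = h/p = 6.626 × 10⁻³⁴ / 1.902 × 10⁻²⁰ = 3.48 × 10⁻¹⁴ m = 34.8 fm.

λ = 34.8 fm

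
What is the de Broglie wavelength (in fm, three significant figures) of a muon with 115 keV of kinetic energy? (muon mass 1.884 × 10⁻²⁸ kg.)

λ = 251 fm

KE = 115 keV = 1.842 × 10⁻¹⁴ J.
p = √(2mKE) = √(2 × 1.884 × 10⁻²⁸ × 1.842 × 10⁻¹⁴) = 2.635 × 10⁻²¹ kg·m/s.
λ = h/p = 6.626 × 10⁻³⁴ / 2.635 × 10⁻²¹ = 2.51 × 10⁻¹³ m = 251 fm.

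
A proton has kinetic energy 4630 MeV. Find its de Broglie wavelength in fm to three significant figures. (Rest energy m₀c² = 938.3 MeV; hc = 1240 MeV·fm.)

λ = 0.226 fm

Total energy E = KE + m₀c² = 4630 + 938.3 = 5568.3 MeV.
(pc)² = E² − (m₀c²)² = (5568.3)² − (938.3)² = 3.013 × 10⁷ MeV², so pc = 5489 MeV.
λ = hc/(pc) = 1240 MeV·fm / 5489 MeV = 0.226 fm.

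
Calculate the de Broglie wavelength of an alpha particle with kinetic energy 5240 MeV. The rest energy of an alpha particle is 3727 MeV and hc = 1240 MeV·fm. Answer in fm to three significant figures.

Total energy E = KE + m₀c² = 5240 + 3727 = 8967 MeV.
(pc)² = E² − (m₀c²)² = (8967)² − (3727)² = 6.652 × 10⁷ MeV², so pc = 8156 MeV.
λ = hc/(pc) = 1240 MeV·fm / 8156 MeV = 0.152 fm.

λ = 0.152 fm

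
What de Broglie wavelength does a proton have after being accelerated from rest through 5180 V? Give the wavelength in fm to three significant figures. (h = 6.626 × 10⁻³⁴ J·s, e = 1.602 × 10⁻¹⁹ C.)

λ = 398 fm

KE = eV = 1.602 × 10⁻¹⁹ × 5180 = 8.298 × 10⁻¹⁶ J.
p = √(2mKE) = √(2 × 1.673 × 10⁻²⁷ × 8.298 × 10⁻¹⁶) = 1.666 × 10⁻²¹ kg·m/s.
λ = h/p = 6.626 × 10⁻³⁴ / 1.666 × 10⁻²¹ = 3.98 × 10⁻¹³ m = 398 fm.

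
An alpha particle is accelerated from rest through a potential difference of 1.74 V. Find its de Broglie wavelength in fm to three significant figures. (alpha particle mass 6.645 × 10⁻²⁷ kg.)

λ = 7700 fm

KE = 2eV = 2 × 1.602 × 10⁻¹⁹ × 1.740 = 5.575 × 10⁻¹⁹ J.
p = √(2mKE) = √(2 × 6.645 × 10⁻²⁷ × 5.575 × 10⁻¹⁹) = 8.608 × 10⁻²³ kg·m/s.
λ = h/p = 6.626 × 10⁻³⁴ / 8.608 × 10⁻²³ = 7.70 × 10⁻¹² m = 7700 fm.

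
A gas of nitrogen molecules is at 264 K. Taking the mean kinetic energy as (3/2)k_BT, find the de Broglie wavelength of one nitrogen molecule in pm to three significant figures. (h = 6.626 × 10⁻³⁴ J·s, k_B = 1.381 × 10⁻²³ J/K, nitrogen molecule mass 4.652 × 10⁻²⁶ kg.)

λ = 29.4 pm

KE = (3/2)k_BT = 1.5 × 1.381 × 10⁻²³ × 264 = 5.469 × 10⁻²¹ J.
p = √(2mKE) = √(2 × 4.652 × 10⁻²⁶ × 5.469 × 10⁻²¹) = 2.256 × 10⁻²³ kg·m/s.
λ = h/p = 2.94 × 10⁻¹¹ m = 29.4 pm.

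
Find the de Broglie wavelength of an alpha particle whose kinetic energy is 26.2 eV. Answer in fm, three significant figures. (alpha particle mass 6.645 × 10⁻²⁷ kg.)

λ = 2810 fm

KE = 26.2 eV = 4.197 × 10⁻¹⁸ J.
p = √(2mKE) = √(2 × 6.645 × 10⁻²⁷ × 4.197 × 10⁻¹⁸) = 2.362 × 10⁻²² kg·m/s.
λ = h/p = 6.626 × 10⁻³⁴ / 2.362 × 10⁻²² = 2.81 × 10⁻¹² m = 2810 fm.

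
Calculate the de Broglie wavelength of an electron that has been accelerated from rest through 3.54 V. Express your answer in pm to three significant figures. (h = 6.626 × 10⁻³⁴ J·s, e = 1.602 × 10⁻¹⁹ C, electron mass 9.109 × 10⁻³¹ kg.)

λ = 652 pm

KE = eV = 1.602 × 10⁻¹⁹ × 3.540 = 5.671 × 10⁻¹⁹ J.
p = √(2mKE) = √(2 × 9.109 × 10⁻³¹ × 5.671 × 10⁻¹⁹) = 1.016 × 10⁻²⁴ kg·m/s.
λ = h/p = 6.626 × 10⁻³⁴ / 1.016 × 10⁻²⁴ = 6.52 × 10⁻¹⁰ m = 652 pm.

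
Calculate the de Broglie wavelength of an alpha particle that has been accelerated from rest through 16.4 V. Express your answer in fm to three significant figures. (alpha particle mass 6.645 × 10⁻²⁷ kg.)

λ = 2510 fm

KE = 2eV = 2 × 1.602 × 10⁻¹⁹ × 16.40 = 5.255 × 10⁻¹⁸ J.
p = √(2mKE) = √(2 × 6.645 × 10⁻²⁷ × 5.255 × 10⁻¹⁸) = 2.643 × 10⁻²² kg·m/s.
λ = h/p = 6.626 × 10⁻³⁴ / 2.643 × 10⁻²² = 2.51 × 10⁻¹² m = 2510 fm.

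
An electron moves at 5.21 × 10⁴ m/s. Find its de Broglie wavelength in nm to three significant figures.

λ = 14.0 nm

p = mv = 9.109 × 10⁻³¹ × 5.21 × 10⁴ = 4.746 × 10⁻²⁶ kg·m/s.
λ = h/p = 6.626 × 10⁻³⁴ / 4.746 × 10⁻²⁶ = 1.40 × 10⁻⁸ m = 14.0 nm.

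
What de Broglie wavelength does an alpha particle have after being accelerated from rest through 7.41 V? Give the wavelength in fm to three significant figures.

KE = 2eV = 2 × 1.602 × 10⁻¹⁹ × 7.410 = 2.374 × 10⁻¹⁸ J.
p = √(2mKE) = √(2 × 6.645 × 10⁻²⁷ × 2.374 × 10⁻¹⁸) = 1.776 × 10⁻²² kg·m/s.
λ = h/p = 6.626 × 10⁻³⁴ / 1.776 × 10⁻²² = 3.73 × 10⁻¹² m = 3730 fm.

λ = 3730 fm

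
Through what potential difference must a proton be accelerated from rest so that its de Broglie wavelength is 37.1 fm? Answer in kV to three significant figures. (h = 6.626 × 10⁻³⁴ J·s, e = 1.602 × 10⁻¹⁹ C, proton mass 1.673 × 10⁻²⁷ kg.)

p = h/λ = 6.626 × 10⁻³⁴ / 3.710 × 10⁻¹⁴ = 1.786 × 10⁻²⁰ kg·m/s.
KE = p²/(2m) = 9.533 × 10⁻¹⁴ J.
V = KE/e = 9.533 × 10⁻¹⁴ / (1.602 × 10⁻¹⁹) = 595 kV.

V = 595 kV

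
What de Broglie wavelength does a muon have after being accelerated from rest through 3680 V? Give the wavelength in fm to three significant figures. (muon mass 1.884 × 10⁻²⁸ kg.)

λ = 1410 fm

KE = eV = 1.602 × 10⁻¹⁹ × 3680 = 5.895 × 10⁻¹⁶ J.
p = √(2mKE) = √(2 × 1.884 × 10⁻²⁸ × 5.895 × 10⁻¹⁶) = 4.713 × 10⁻²² kg·m/s.
λ = h/p = 6.626 × 10⁻³⁴ / 4.713 × 10⁻²² = 1.41 × 10⁻¹² m = 1410 fm.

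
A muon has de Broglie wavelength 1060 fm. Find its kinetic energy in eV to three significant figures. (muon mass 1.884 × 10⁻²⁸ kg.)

KE = 6470 eV

p = h/λ = 6.626 × 10⁻³⁴ / 1.060 × 10⁻¹² = 6.251 × 10⁻²² kg·m/s.
KE = p²/(2m) = (6.251 × 10⁻²²)² / (2 × 1.884 × 10⁻²⁸) = 1.037 × 10⁻¹⁵ J = 6470 eV.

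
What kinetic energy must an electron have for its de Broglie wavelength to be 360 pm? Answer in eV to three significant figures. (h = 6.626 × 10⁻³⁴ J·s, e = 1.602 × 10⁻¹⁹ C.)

p = h/λ = 6.626 × 10⁻³⁴ / 3.600 × 10⁻¹⁰ = 1.841 × 10⁻²⁴ kg·m/s.
KE = p²/(2m) = (1.841 × 10⁻²⁴)² / (2 × 9.109 × 10⁻³¹) = 1.860 × 10⁻¹⁸ J = 11.6 eV.

KE = 11.6 eV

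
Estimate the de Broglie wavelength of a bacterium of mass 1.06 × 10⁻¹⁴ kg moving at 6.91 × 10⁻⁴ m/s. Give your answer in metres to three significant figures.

λ = 9.05 × 10⁻¹⁷ m

p = mv = 1.06 × 10⁻¹⁴ × 6.91 × 10⁻⁴ = 7.325 × 10⁻¹⁸ kg·m/s.
λ = h/p = 6.626 × 10⁻³⁴ / 7.325 × 10⁻¹⁸ = 9.05 × 10⁻¹⁷ m.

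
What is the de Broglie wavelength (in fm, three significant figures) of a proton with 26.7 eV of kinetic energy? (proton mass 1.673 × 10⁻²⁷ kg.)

KE = 26.7 eV = 4.277 × 10⁻¹⁸ J.
p = √(2mKE) = √(2 × 1.673 × 10⁻²⁷ × 4.277 × 10⁻¹⁸) = 1.196 × 10⁻²² kg·m/s.
λ = h/p = 6.626 × 10⁻³⁴ / 1.196 × 10⁻²² = 5.54 × 10⁻¹² m = 5540 fm.

λ = 5540 fm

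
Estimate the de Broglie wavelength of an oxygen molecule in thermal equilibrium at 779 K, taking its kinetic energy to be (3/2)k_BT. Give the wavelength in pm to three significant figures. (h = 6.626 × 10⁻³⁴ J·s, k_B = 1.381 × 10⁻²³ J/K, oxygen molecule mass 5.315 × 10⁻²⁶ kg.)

λ = 16.0 pm

KE = (3/2)k_BT = 1.5 × 1.381 × 10⁻²³ × 779 = 1.614 × 10⁻²⁰ J.
p = √(2mKE) = √(2 × 5.315 × 10⁻²⁶ × 1.614 × 10⁻²⁰) = 4.142 × 10⁻²³ kg·m/s.
λ = h/p = 1.60 × 10⁻¹¹ m = 16.0 pm.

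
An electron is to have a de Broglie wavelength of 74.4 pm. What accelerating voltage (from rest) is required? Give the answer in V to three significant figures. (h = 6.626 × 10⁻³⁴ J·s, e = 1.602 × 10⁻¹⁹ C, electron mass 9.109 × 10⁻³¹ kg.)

p = h/λ = 6.626 × 10⁻³⁴ / 7.440 × 10⁻¹¹ = 8.906 × 10⁻²⁴ kg·m/s.
KE = p²/(2m) = 4.354 × 10⁻¹⁷ J.
V = KE/e = 4.354 × 10⁻¹⁷ / (1.602 × 10⁻¹⁹) = 272 V.

V = 272 V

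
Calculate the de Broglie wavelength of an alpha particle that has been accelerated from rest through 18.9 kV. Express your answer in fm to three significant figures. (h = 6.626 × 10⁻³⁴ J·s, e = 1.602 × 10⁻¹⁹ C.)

KE = 2eV = 2 × 1.602 × 10⁻¹⁹ × 1.890 × 10⁴ = 6.056 × 10⁻¹⁵ J.
p = √(2mKE) = √(2 × 6.645 × 10⁻²⁷ × 6.056 × 10⁻¹⁵) = 8.971 × 10⁻²¹ kg·m/s.
λ = h/p = 6.626 × 10⁻³⁴ / 8.971 × 10⁻²¹ = 7.39 × 10⁻¹⁴ m = 73.9 fm.

λ = 73.9 fm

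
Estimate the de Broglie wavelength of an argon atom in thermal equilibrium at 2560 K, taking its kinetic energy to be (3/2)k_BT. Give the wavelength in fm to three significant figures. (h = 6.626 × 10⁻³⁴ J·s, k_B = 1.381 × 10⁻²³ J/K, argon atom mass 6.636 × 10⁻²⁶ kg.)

λ = 7900 fm

KE = (3/2)k_BT = 1.5 × 1.381 × 10⁻²³ × 2560 = 5.303 × 10⁻²⁰ J.
p = √(2mKE) = √(2 × 6.636 × 10⁻²⁶ × 5.303 × 10⁻²⁰) = 8.389 × 10⁻²³ kg·m/s.
λ = h/p = 7.90 × 10⁻¹² m = 7900 fm.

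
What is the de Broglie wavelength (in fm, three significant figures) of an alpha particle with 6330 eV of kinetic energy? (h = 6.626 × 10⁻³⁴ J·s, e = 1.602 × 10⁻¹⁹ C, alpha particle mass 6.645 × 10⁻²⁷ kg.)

λ = 180 fm

KE = 6330 eV = 1.014 × 10⁻¹⁵ J.
p = √(2mKE) = √(2 × 6.645 × 10⁻²⁷ × 1.014 × 10⁻¹⁵) = 3.671 × 10⁻²¹ kg·m/s.
λ = h/p = 6.626 × 10⁻³⁴ / 3.671 × 10⁻²¹ = 1.80 × 10⁻¹³ m = 180 fm.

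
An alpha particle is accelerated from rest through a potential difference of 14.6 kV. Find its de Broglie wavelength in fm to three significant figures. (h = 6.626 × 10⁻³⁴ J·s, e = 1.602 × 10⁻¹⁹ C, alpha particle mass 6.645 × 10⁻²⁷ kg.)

λ = 84.0 fm

KE = 2eV = 2 × 1.602 × 10⁻¹⁹ × 1.460 × 10⁴ = 4.678 × 10⁻¹⁵ J.
p = √(2mKE) = √(2 × 6.645 × 10⁻²⁷ × 4.678 × 10⁻¹⁵) = 7.885 × 10⁻²¹ kg·m/s.
λ = h/p = 6.626 × 10⁻³⁴ / 7.885 × 10⁻²¹ = 8.40 × 10⁻¹⁴ m = 84.0 fm.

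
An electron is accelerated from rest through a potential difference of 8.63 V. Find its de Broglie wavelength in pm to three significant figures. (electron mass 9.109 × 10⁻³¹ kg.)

λ = 418 pm

KE = eV = 1.602 × 10⁻¹⁹ × 8.630 = 1.383 × 10⁻¹⁸ J.
p = √(2mKE) = √(2 × 9.109 × 10⁻³¹ × 1.383 × 10⁻¹⁸) = 1.587 × 10⁻²⁴ kg·m/s.
λ = h/p = 6.626 × 10⁻³⁴ / 1.587 × 10⁻²⁴ = 4.18 × 10⁻¹⁰ m = 418 pm.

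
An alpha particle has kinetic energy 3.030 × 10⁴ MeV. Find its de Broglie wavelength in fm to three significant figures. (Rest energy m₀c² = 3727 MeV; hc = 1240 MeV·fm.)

λ = 0.0367 fm

Total energy E = KE + m₀c² = 3.030 × 10⁴ + 3727 = 34027 MeV.
(pc)² = E² − (m₀c²)² = (34027)² − (3727)² = 1.144 × 10⁹ MeV², so pc = 3.382 × 10⁴ MeV.
λ = hc/(pc) = 1240 MeV·fm / 3.382 × 10⁴ MeV = 0.0367 fm.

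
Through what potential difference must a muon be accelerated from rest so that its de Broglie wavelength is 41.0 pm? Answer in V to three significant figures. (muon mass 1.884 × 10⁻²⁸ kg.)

p = h/λ = 6.626 × 10⁻³⁴ / 4.100 × 10⁻¹¹ = 1.616 × 10⁻²³ kg·m/s.
KE = p²/(2m) = 6.931 × 10⁻¹⁹ J.
V = KE/e = 6.931 × 10⁻¹⁹ / (1.602 × 10⁻¹⁹) = 4.33 V.

V = 4.33 V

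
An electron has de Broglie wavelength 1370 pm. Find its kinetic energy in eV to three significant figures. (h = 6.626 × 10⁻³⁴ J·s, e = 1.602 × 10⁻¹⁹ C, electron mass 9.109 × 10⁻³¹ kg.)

p = h/λ = 6.626 × 10⁻³⁴ / 1.370 × 10⁻⁹ = 4.836 × 10⁻²⁵ kg·m/s.
KE = p²/(2m) = (4.836 × 10⁻²⁵)² / (2 × 9.109 × 10⁻³¹) = 1.284 × 10⁻¹⁹ J = 0.801 eV.

KE = 0.801 eV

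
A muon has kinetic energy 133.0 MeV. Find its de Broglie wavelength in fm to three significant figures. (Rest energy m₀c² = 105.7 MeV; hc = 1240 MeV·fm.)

λ = 5.79 fm

Total energy E = KE + m₀c² = 133.0 + 105.7 = 238.7 MeV.
(pc)² = E² − (m₀c²)² = (238.7)² − (105.7)² = 4.581 × 10⁴ MeV², so pc = 214.0 MeV.
λ = hc/(pc) = 1240 MeV·fm / 214.0 MeV = 5.79 fm.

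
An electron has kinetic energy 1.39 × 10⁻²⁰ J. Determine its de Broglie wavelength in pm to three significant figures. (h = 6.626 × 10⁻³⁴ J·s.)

λ = 4160 pm

p = √(2mKE) = √(2 × 9.109 × 10⁻³¹ × 1.390 × 10⁻²⁰) = 1.591 × 10⁻²⁵ kg·m/s.
λ = h/p = 6.626 × 10⁻³⁴ / 1.591 × 10⁻²⁵ = 4.16 × 10⁻⁹ m = 4160 pm.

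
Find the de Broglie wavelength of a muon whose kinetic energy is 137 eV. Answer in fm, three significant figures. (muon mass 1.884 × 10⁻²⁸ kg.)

λ = 7290 fm

KE = 137 eV = 2.195 × 10⁻¹⁷ J.
p = √(2mKE) = √(2 × 1.884 × 10⁻²⁸ × 2.195 × 10⁻¹⁷) = 9.094 × 10⁻²³ kg·m/s.
λ = h/p = 6.626 × 10⁻³⁴ / 9.094 × 10⁻²³ = 7.29 × 10⁻¹² m = 7290 fm.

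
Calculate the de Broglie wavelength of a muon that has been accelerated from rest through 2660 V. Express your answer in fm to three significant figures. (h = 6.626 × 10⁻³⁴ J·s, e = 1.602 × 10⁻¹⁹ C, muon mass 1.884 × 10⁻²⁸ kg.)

λ = 1650 fm

KE = eV = 1.602 × 10⁻¹⁹ × 2660 = 4.261 × 10⁻¹⁶ J.
p = √(2mKE) = √(2 × 1.884 × 10⁻²⁸ × 4.261 × 10⁻¹⁶) = 4.007 × 10⁻²² kg·m/s.
λ = h/p = 6.626 × 10⁻³⁴ / 4.007 × 10⁻²² = 1.65 × 10⁻¹² m = 1650 fm.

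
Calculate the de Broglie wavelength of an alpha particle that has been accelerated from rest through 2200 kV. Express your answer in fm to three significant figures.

KE = 2eV = 2 × 1.602 × 10⁻¹⁹ × 2.200 × 10⁶ = 7.049 × 10⁻¹³ J.
p = √(2mKE) = √(2 × 6.645 × 10⁻²⁷ × 7.049 × 10⁻¹³) = 9.679 × 10⁻²⁰ kg·m/s.
λ = h/p = 6.626 × 10⁻³⁴ / 9.679 × 10⁻²⁰ = 6.85 × 10⁻¹⁵ m = 6.85 fm.

λ = 6.85 fm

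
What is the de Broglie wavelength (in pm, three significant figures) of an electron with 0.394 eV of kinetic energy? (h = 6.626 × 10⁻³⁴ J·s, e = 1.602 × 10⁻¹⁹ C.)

λ = 1950 pm

KE = 0.394 eV = 6.312 × 10⁻²⁰ J.
p = √(2mKE) = √(2 × 9.109 × 10⁻³¹ × 6.312 × 10⁻²⁰) = 3.391 × 10⁻²⁵ kg·m/s.
λ = h/p = 6.626 × 10⁻³⁴ / 3.391 × 10⁻²⁵ = 1.95 × 10⁻⁹ m = 1950 pm.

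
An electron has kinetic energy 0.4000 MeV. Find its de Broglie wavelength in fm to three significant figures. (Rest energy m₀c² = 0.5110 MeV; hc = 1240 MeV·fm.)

Total energy E = KE + m₀c² = 0.4000 + 0.5110 = 0.9110 MeV.
(pc)² = E² − (m₀c²)² = (0.9110)² − (0.5110)² = 0.5688 MeV², so pc = 0.7542 MeV.
λ = hc/(pc) = 1240 MeV·fm / 0.7542 MeV = 1640 fm.

λ = 1640 fm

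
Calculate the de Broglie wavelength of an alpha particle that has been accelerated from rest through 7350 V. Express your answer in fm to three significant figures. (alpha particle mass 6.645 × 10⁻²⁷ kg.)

λ = 118 fm

KE = 2eV = 2 × 1.602 × 10⁻¹⁹ × 7350 = 2.355 × 10⁻¹⁵ J.
p = √(2mKE) = √(2 × 6.645 × 10⁻²⁷ × 2.355 × 10⁻¹⁵) = 5.594 × 10⁻²¹ kg·m/s.
λ = h/p = 6.626 × 10⁻³⁴ / 5.594 × 10⁻²¹ = 1.18 × 10⁻¹³ m = 118 fm.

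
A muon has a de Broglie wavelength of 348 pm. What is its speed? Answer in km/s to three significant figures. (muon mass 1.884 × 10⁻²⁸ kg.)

p = h/λ = 6.626 × 10⁻³⁴ / 3.480 × 10⁻¹⁰ = 1.904 × 10⁻²⁴ kg·m/s.
v = p/m = 1.904 × 10⁻²⁴ / 1.884 × 10⁻²⁸ = 1.01 × 10⁴ m/s = 10.1 km/s.

v = 10.1 km/s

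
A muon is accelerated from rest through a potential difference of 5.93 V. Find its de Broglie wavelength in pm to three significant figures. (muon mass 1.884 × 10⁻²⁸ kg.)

KE = eV = 1.602 × 10⁻¹⁹ × 5.930 = 9.500 × 10⁻¹⁹ J.
p = √(2mKE) = √(2 × 1.884 × 10⁻²⁸ × 9.500 × 10⁻¹⁹) = 1.892 × 10⁻²³ kg·m/s.
λ = h/p = 6.626 × 10⁻³⁴ / 1.892 × 10⁻²³ = 3.50 × 10⁻¹¹ m = 35.0 pm.

λ = 35.0 pm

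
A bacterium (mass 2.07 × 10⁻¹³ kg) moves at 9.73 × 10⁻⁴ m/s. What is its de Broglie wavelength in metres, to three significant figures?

p = mv = 2.07 × 10⁻¹³ × 9.73 × 10⁻⁴ = 2.014 × 10⁻¹⁶ kg·m/s.
λ = h/p = 6.626 × 10⁻³⁴ / 2.014 × 10⁻¹⁶ = 3.29 × 10⁻¹⁸ m.

λ = 3.29 × 10⁻¹⁸ m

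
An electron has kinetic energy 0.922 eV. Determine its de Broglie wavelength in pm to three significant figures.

KE = 0.922 eV = 1.477 × 10⁻¹⁹ J.
p = √(2mKE) = √(2 × 9.109 × 10⁻³¹ × 1.477 × 10⁻¹⁹) = 5.187 × 10⁻²⁵ kg·m/s.
λ = h/p = 6.626 × 10⁻³⁴ / 5.187 × 10⁻²⁵ = 1.28 × 10⁻⁹ m = 1280 pm.

λ = 1280 pm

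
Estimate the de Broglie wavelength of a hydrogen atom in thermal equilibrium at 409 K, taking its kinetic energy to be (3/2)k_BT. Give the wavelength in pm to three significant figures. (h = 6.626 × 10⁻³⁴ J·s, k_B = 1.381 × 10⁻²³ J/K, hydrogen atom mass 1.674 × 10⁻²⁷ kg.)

λ = 124 pm

KE = (3/2)k_BT = 1.5 × 1.381 × 10⁻²³ × 409 = 8.472 × 10⁻²¹ J.
p = √(2mKE) = √(2 × 1.674 × 10⁻²⁷ × 8.472 × 10⁻²¹) = 5.326 × 10⁻²⁴ kg·m/s.
λ = h/p = 1.24 × 10⁻¹⁰ m = 124 pm.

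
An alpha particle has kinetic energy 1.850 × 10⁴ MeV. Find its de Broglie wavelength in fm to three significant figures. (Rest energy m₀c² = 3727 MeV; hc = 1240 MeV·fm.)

Total energy E = KE + m₀c² = 1.850 × 10⁴ + 3727 = 22227 MeV.
(pc)² = E² − (m₀c²)² = (22227)² − (3727)² = 4.801 × 10⁸ MeV², so pc = 2.191 × 10⁴ MeV.
λ = hc/(pc) = 1240 MeV·fm / 2.191 × 10⁴ MeV = 0.0566 fm.

λ = 0.0566 fm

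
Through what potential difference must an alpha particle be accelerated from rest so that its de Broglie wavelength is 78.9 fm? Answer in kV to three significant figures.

V = 16.6 kV

p = h/λ = 6.626 × 10⁻³⁴ / 7.890 × 10⁻¹⁴ = 8.398 × 10⁻²¹ kg·m/s.
KE = p²/(2m) = 5.307 × 10⁻¹⁵ J.
V = KE/2e = 5.307 × 10⁻¹⁵ / (2 × 1.602 × 10⁻¹⁹) = 16.6 kV.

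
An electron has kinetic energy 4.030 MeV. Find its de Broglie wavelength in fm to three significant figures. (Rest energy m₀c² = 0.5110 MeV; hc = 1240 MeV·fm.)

Total energy E = KE + m₀c² = 4.030 + 0.5110 = 4.5410 MeV.
(pc)² = E² − (m₀c²)² = (4.5410)² − (0.5110)² = 20.36 MeV², so pc = 4.512 MeV.
λ = hc/(pc) = 1240 MeV·fm / 4.512 MeV = 275 fm.

λ = 275 fm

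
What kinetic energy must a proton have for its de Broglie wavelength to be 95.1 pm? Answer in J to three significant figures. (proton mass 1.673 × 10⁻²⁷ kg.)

KE = 1.45 × 10⁻²⁰ J

p = h/λ = 6.626 × 10⁻³⁴ / 9.510 × 10⁻¹¹ = 6.967 × 10⁻²⁴ kg·m/s.
KE = p²/(2m) = (6.967 × 10⁻²⁴)² / (2 × 1.673 × 10⁻²⁷) = 1.451 × 10⁻²⁰ J = 1.45 × 10⁻²⁰ J.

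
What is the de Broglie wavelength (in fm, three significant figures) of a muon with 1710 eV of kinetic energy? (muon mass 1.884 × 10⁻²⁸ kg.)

λ = 2060 fm

KE = 1710 eV = 2.739 × 10⁻¹⁶ J.
p = √(2mKE) = √(2 × 1.884 × 10⁻²⁸ × 2.739 × 10⁻¹⁶) = 3.213 × 10⁻²² kg·m/s.
λ = h/p = 6.626 × 10⁻³⁴ / 3.213 × 10⁻²² = 2.06 × 10⁻¹² m = 2060 fm.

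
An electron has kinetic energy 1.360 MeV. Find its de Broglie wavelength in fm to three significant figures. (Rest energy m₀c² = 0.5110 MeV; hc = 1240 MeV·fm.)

Total energy E = KE + m₀c² = 1.360 + 0.5110 = 1.8710 MeV.
(pc)² = E² − (m₀c²)² = (1.8710)² − (0.5110)² = 3.240 MeV², so pc = 1.800 MeV.
λ = hc/(pc) = 1240 MeV·fm / 1.800 MeV = 689 fm.

λ = 689 fm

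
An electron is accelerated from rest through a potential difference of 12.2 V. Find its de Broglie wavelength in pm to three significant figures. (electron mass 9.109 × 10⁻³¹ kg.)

KE = eV = 1.602 × 10⁻¹⁹ × 12.20 = 1.954 × 10⁻¹⁸ J.
p = √(2mKE) = √(2 × 9.109 × 10⁻³¹ × 1.954 × 10⁻¹⁸) = 1.887 × 10⁻²⁴ kg·m/s.
λ = h/p = 6.626 × 10⁻³⁴ / 1.887 × 10⁻²⁴ = 3.51 × 10⁻¹⁰ m = 351 pm.

λ = 351 pm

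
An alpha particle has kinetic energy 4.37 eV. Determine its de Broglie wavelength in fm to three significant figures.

λ = 6870 fm

KE = 4.37 eV = 7.001 × 10⁻¹⁹ J.
p = √(2mKE) = √(2 × 6.645 × 10⁻²⁷ × 7.001 × 10⁻¹⁹) = 9.646 × 10⁻²³ kg·m/s.
λ = h/p = 6.626 × 10⁻³⁴ / 9.646 × 10⁻²³ = 6.87 × 10⁻¹² m = 6870 fm.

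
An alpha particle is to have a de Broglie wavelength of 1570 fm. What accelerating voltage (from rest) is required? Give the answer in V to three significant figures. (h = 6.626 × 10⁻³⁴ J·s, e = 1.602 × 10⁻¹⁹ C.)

V = 41.8 V

p = h/λ = 6.626 × 10⁻³⁴ / 1.570 × 10⁻¹² = 4.220 × 10⁻²² kg·m/s.
KE = p²/(2m) = 1.340 × 10⁻¹⁷ J.
V = KE/2e = 1.340 × 10⁻¹⁷ / (2 × 1.602 × 10⁻¹⁹) = 41.8 V.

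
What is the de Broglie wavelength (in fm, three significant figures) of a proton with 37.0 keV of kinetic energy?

KE = 37.0 keV = 5.927 × 10⁻¹⁵ J.
p = √(2mKE) = √(2 × 1.673 × 10⁻²⁷ × 5.927 × 10⁻¹⁵) = 4.453 × 10⁻²¹ kg·m/s.
λ = h/p = 6.626 × 10⁻³⁴ / 4.453 × 10⁻²¹ = 1.49 × 10⁻¹³ m = 149 fm.

λ = 149 fm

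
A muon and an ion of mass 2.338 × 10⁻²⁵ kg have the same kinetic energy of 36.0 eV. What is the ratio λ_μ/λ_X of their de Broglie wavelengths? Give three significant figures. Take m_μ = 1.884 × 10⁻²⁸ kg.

λ_μ/λ_X = 35.2

At fixed KE, p = √(2mKE) so λ = h/p ∝ 1/√m.
λ_μ/λ_X = √(m_X/m_μ) = √(2.338 × 10⁻²⁵/1.884 × 10⁻²⁸) = √(1241) = 35.2.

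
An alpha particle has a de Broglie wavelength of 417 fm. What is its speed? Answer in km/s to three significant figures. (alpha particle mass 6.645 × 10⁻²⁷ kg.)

v = 239 km/s

p = h/λ = 6.626 × 10⁻³⁴ / 4.170 × 10⁻¹³ = 1.589 × 10⁻²¹ kg·m/s.
v = p/m = 1.589 × 10⁻²¹ / 6.645 × 10⁻²⁷ = 2.39 × 10⁵ m/s = 239 km/s.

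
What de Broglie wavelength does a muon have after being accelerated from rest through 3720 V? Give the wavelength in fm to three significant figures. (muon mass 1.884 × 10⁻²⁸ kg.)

KE = eV = 1.602 × 10⁻¹⁹ × 3720 = 5.959 × 10⁻¹⁶ J.
p = √(2mKE) = √(2 × 1.884 × 10⁻²⁸ × 5.959 × 10⁻¹⁶) = 4.739 × 10⁻²² kg·m/s.
λ = h/p = 6.626 × 10⁻³⁴ / 4.739 × 10⁻²² = 1.40 × 10⁻¹² m = 1400 fm.

λ = 1400 fm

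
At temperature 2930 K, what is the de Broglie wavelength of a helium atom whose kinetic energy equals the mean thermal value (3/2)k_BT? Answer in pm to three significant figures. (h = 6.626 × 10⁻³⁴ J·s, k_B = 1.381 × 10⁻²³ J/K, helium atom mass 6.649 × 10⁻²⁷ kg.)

λ = 23.3 pm

KE = (3/2)k_BT = 1.5 × 1.381 × 10⁻²³ × 2930 = 6.069 × 10⁻²⁰ J.
p = √(2mKE) = √(2 × 6.649 × 10⁻²⁷ × 6.069 × 10⁻²⁰) = 2.841 × 10⁻²³ kg·m/s.
λ = h/p = 2.33 × 10⁻¹¹ m = 23.3 pm.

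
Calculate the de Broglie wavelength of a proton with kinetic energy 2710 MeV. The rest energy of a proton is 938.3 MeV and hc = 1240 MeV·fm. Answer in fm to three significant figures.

Total energy E = KE + m₀c² = 2710 + 938.3 = 3648.3 MeV.
(pc)² = E² − (m₀c²)² = (3648.3)² − (938.3)² = 1.243 × 10⁷ MeV², so pc = 3526 MeV.
λ = hc/(pc) = 1240 MeV·fm / 3526 MeV = 0.352 fm.

λ = 0.352 fm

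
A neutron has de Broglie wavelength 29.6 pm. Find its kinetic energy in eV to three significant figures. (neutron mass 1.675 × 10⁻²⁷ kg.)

KE = 0.934 eV

p = h/λ = 6.626 × 10⁻³⁴ / 2.960 × 10⁻¹¹ = 2.239 × 10⁻²³ kg·m/s.
KE = p²/(2m) = (2.239 × 10⁻²³)² / (2 × 1.675 × 10⁻²⁷) = 1.496 × 10⁻¹⁹ J = 0.934 eV.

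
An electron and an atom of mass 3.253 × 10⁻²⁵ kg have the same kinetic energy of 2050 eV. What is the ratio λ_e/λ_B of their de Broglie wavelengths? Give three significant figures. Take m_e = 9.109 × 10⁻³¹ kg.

At fixed KE, p = √(2mKE) so λ = h/p ∝ 1/√m.
λ_e/λ_B = √(m_B/m_e) = √(3.253 × 10⁻²⁵/9.109 × 10⁻³¹) = √(3.571 × 10⁵) = 598.

λ_e/λ_B = 598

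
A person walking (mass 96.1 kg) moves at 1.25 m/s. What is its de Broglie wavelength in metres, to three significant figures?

λ = 5.52 × 10⁻³⁶ m

p = mv = 96.1 × 1.25 = 1.201 × 10² kg·m/s.
λ = h/p = 6.626 × 10⁻³⁴ / 1.201 × 10² = 5.52 × 10⁻³⁶ m.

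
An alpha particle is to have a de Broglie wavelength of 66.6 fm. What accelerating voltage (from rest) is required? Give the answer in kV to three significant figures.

V = 23.2 kV

p = h/λ = 6.626 × 10⁻³⁴ / 6.660 × 10⁻¹⁴ = 9.949 × 10⁻²¹ kg·m/s.
KE = p²/(2m) = 7.448 × 10⁻¹⁵ J.
V = KE/2e = 7.448 × 10⁻¹⁵ / (2 × 1.602 × 10⁻¹⁹) = 23.2 kV.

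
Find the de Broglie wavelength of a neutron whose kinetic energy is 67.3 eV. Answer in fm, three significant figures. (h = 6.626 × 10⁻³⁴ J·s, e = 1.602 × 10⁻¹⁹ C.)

KE = 67.3 eV = 1.078 × 10⁻¹⁷ J.
p = √(2mKE) = √(2 × 1.675 × 10⁻²⁷ × 1.078 × 10⁻¹⁷) = 1.900 × 10⁻²² kg·m/s.
λ = h/p = 6.626 × 10⁻³⁴ / 1.900 × 10⁻²² = 3.49 × 10⁻¹² m = 3490 fm.

λ = 3490 fm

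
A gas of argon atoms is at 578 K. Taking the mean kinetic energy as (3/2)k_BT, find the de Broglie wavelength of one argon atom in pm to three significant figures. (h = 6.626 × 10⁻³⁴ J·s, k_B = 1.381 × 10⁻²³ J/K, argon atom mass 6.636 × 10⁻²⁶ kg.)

KE = (3/2)k_BT = 1.5 × 1.381 × 10⁻²³ × 578 = 1.197 × 10⁻²⁰ J.
p = √(2mKE) = √(2 × 6.636 × 10⁻²⁶ × 1.197 × 10⁻²⁰) = 3.986 × 10⁻²³ kg·m/s.
λ = h/p = 1.66 × 10⁻¹¹ m = 16.6 pm.

λ = 16.6 pm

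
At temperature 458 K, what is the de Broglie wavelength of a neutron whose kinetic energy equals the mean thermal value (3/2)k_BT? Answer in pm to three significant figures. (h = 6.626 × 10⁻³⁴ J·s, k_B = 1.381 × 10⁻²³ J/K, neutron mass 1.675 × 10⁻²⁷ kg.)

KE = (3/2)k_BT = 1.5 × 1.381 × 10⁻²³ × 458 = 9.487 × 10⁻²¹ J.
p = √(2mKE) = √(2 × 1.675 × 10⁻²⁷ × 9.487 × 10⁻²¹) = 5.638 × 10⁻²⁴ kg·m/s.
λ = h/p = 1.18 × 10⁻¹⁰ m = 118 pm.

λ = 118 pm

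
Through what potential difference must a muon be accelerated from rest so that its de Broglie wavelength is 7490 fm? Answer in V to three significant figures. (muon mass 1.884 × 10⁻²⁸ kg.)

p = h/λ = 6.626 × 10⁻³⁴ / 7.490 × 10⁻¹² = 8.846 × 10⁻²³ kg·m/s.
KE = p²/(2m) = 2.077 × 10⁻¹⁷ J.
V = KE/e = 2.077 × 10⁻¹⁷ / (1.602 × 10⁻¹⁹) = 130 V.

V = 130 V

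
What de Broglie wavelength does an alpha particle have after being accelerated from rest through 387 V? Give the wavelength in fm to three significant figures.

λ = 516 fm

KE = 2eV = 2 × 1.602 × 10⁻¹⁹ × 387.0 = 1.240 × 10⁻¹⁶ J.
p = √(2mKE) = √(2 × 6.645 × 10⁻²⁷ × 1.240 × 10⁻¹⁶) = 1.284 × 10⁻²¹ kg·m/s.
λ = h/p = 6.626 × 10⁻³⁴ / 1.284 × 10⁻²¹ = 5.16 × 10⁻¹³ m = 516 fm.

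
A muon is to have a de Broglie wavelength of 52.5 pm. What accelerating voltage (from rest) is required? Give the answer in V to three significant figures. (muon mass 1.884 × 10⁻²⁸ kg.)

p = h/λ = 6.626 × 10⁻³⁴ / 5.250 × 10⁻¹¹ = 1.262 × 10⁻²³ kg·m/s.
KE = p²/(2m) = 4.227 × 10⁻¹⁹ J.
V = KE/e = 4.227 × 10⁻¹⁹ / (1.602 × 10⁻¹⁹) = 2.64 V.

V = 2.64 V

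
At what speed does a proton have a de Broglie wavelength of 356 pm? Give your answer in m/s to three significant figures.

v = 1110 m/s

p = h/λ = 6.626 × 10⁻³⁴ / 3.560 × 10⁻¹⁰ = 1.861 × 10⁻²⁴ kg·m/s.
v = p/m = 1.861 × 10⁻²⁴ / 1.673 × 10⁻²⁷ = 1.11 × 10³ m/s = 1110 m/s.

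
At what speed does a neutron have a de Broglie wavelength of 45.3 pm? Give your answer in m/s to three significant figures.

v = 8730 m/s

p = h/λ = 6.626 × 10⁻³⁴ / 4.530 × 10⁻¹¹ = 1.463 × 10⁻²³ kg·m/s.
v = p/m = 1.463 × 10⁻²³ / 1.675 × 10⁻²⁷ = 8.73 × 10³ m/s = 8730 m/s.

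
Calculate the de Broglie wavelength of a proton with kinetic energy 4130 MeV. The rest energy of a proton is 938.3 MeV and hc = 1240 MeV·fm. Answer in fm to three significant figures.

λ = 0.249 fm

Total energy E = KE + m₀c² = 4130 + 938.3 = 5068.3 MeV.
(pc)² = E² − (m₀c²)² = (5068.3)² − (938.3)² = 2.481 × 10⁷ MeV², so pc = 4981 MeV.
λ = hc/(pc) = 1240 MeV·fm / 4981 MeV = 0.249 fm.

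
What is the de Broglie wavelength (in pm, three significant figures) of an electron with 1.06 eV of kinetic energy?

λ = 1190 pm

KE = 1.06 eV = 1.698 × 10⁻¹⁹ J.
p = √(2mKE) = √(2 × 9.109 × 10⁻³¹ × 1.698 × 10⁻¹⁹) = 5.562 × 10⁻²⁵ kg·m/s.
λ = h/p = 6.626 × 10⁻³⁴ / 5.562 × 10⁻²⁵ = 1.19 × 10⁻⁹ m = 1190 pm.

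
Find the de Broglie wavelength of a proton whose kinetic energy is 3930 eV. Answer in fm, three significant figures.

KE = 3930 eV = 6.296 × 10⁻¹⁶ J.
p = √(2mKE) = √(2 × 1.673 × 10⁻²⁷ × 6.296 × 10⁻¹⁶) = 1.451 × 10⁻²¹ kg·m/s.
λ = h/p = 6.626 × 10⁻³⁴ / 1.451 × 10⁻²¹ = 4.57 × 10⁻¹³ m = 457 fm.

λ = 457 fm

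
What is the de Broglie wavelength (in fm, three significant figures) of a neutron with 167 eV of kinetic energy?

KE = 167 eV = 2.675 × 10⁻¹⁷ J.
p = √(2mKE) = √(2 × 1.675 × 10⁻²⁷ × 2.675 × 10⁻¹⁷) = 2.994 × 10⁻²² kg·m/s.
λ = h/p = 6.626 × 10⁻³⁴ / 2.994 × 10⁻²² = 2.21 × 10⁻¹² m = 2210 fm.

λ = 2210 fm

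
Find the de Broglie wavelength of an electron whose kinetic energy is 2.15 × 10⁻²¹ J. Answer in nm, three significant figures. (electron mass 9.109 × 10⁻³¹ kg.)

p = √(2mKE) = √(2 × 9.109 × 10⁻³¹ × 2.150 × 10⁻²¹) = 6.258 × 10⁻²⁶ kg·m/s.
λ = h/p = 6.626 × 10⁻³⁴ / 6.258 × 10⁻²⁶ = 1.06 × 10⁻⁸ m = 10.6 nm.

λ = 10.6 nm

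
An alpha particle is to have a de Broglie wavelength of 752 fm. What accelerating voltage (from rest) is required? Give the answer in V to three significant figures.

p = h/λ = 6.626 × 10⁻³⁴ / 7.520 × 10⁻¹³ = 8.811 × 10⁻²² kg·m/s.
KE = p²/(2m) = 5.842 × 10⁻¹⁷ J.
V = KE/2e = 5.842 × 10⁻¹⁷ / (2 × 1.602 × 10⁻¹⁹) = 182 V.

V = 182 V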